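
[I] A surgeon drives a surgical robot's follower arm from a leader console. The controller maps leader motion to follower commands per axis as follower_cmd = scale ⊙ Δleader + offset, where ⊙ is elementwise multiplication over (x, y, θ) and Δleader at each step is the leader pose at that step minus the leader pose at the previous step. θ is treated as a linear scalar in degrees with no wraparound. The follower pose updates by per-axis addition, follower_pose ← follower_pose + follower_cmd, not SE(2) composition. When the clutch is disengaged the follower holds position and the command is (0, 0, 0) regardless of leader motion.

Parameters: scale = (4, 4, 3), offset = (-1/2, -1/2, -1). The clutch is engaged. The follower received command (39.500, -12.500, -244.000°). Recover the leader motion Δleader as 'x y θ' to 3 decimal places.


axis x: (39.500 − -1/2) / (4) = 10.000
axis y: (-12.500 − -1/2) / (4) = -3.000
axis θ: (-244.000 − -1) / (3) = -81.000

10.000 -3.000 -81.000


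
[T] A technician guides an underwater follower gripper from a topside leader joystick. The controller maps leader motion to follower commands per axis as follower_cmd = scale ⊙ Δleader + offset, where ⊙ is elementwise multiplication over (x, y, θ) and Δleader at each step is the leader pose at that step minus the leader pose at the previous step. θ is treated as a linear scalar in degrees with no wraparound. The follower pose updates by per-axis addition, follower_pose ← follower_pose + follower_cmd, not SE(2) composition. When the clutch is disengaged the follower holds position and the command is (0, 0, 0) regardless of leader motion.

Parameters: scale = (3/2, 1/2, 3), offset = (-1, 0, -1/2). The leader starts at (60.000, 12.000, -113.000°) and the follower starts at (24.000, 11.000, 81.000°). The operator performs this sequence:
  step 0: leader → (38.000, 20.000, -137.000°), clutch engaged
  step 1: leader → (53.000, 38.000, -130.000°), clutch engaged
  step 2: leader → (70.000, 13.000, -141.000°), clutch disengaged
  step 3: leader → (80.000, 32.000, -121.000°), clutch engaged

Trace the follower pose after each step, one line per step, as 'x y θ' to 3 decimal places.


-10.000 15.000 8.500
11.500 24.000 29.000
11.500 24.000 29.000
25.500 33.500 88.500

step 0: Δleader=(-22.000, 8.000, -24.000°), engaged; cmd=(-34.000, 4.000, -72.500°) → follower=(-10.000, 15.000, 8.500°)
step 1: Δleader=(15.000, 18.000, 7.000°), engaged; cmd=(21.500, 9.000, 20.500°) → follower=(11.500, 24.000, 29.000°)
step 2: Δleader=(17.000, -25.000, -11.000°), disengaged; cmd=(0,0,0) → follower holds at (11.500, 24.000, 29.000°)
step 3: Δleader=(10.000, 19.000, 20.000°), engaged; cmd=(14.000, 9.500, 59.500°) → follower=(25.500, 33.500, 88.500°)


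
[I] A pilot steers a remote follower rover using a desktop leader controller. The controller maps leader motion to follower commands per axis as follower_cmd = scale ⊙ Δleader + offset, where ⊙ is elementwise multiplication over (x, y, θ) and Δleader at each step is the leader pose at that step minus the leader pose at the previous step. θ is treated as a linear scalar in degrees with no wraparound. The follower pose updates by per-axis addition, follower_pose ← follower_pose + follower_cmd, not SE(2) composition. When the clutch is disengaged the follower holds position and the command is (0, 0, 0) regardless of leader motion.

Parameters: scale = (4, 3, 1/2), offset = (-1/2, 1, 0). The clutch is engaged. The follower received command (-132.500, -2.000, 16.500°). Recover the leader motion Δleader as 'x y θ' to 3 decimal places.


-33.000 -1.000 33.000

axis x: (-132.500 − -1/2) / (4) = -33.000
axis y: (-2.000 − 1) / (3) = -1.000
axis θ: (16.500 − 0) / (1/2) = 33.000


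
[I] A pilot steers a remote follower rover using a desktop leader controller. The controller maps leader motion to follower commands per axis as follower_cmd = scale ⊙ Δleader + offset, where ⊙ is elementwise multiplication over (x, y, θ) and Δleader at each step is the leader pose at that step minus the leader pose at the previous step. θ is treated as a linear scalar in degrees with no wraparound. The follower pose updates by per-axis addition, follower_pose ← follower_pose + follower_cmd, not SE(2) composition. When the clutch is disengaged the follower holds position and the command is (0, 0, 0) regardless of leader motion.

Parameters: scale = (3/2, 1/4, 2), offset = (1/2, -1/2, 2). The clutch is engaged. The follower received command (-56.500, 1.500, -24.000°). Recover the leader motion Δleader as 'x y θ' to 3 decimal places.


-38.000 8.000 -13.000

axis x: (-56.500 − 1/2) / (3/2) = -38.000
axis y: (1.500 − -1/2) / (1/4) = 8.000
axis θ: (-24.000 − 2) / (2) = -13.000


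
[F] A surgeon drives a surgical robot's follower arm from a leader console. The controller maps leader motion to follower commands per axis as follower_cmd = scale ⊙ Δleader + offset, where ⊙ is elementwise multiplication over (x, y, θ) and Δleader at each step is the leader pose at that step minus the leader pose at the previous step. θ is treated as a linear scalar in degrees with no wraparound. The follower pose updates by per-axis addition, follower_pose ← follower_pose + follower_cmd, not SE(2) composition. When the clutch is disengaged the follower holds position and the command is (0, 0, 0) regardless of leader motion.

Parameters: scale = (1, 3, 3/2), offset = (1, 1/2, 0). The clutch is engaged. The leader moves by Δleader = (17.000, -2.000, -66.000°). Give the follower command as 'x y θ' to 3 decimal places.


axis x: 1·17.000 + 1 = 18.000
axis y: 3·-2.000 + 1/2 = -5.500
axis θ: 3/2·-66.000 + 0 = -99.000

18.000 -5.500 -99.000


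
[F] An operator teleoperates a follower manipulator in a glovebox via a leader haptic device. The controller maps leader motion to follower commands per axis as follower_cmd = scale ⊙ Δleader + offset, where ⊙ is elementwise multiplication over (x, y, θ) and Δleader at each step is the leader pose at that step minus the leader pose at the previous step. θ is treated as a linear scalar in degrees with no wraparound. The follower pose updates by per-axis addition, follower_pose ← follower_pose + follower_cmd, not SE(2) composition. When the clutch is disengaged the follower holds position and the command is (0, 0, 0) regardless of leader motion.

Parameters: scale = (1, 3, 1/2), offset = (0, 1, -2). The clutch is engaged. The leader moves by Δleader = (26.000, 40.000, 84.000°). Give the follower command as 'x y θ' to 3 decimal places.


26.000 121.000 40.000

axis x: 1·26.000 + 0 = 26.000
axis y: 3·40.000 + 1 = 121.000
axis θ: 1/2·84.000 + -2 = 40.000


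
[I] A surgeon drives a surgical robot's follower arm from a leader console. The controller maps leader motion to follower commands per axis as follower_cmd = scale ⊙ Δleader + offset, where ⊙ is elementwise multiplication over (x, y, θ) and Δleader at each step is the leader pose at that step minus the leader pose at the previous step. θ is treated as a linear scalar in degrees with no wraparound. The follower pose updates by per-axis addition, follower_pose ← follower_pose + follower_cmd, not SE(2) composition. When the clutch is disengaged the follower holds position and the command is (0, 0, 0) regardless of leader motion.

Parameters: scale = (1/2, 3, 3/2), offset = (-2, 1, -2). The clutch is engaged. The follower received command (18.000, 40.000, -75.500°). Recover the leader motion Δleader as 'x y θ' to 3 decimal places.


40.000 13.000 -49.000

axis x: (18.000 − -2) / (1/2) = 40.000
axis y: (40.000 − 1) / (3) = 13.000
axis θ: (-75.500 − -2) / (3/2) = -49.000


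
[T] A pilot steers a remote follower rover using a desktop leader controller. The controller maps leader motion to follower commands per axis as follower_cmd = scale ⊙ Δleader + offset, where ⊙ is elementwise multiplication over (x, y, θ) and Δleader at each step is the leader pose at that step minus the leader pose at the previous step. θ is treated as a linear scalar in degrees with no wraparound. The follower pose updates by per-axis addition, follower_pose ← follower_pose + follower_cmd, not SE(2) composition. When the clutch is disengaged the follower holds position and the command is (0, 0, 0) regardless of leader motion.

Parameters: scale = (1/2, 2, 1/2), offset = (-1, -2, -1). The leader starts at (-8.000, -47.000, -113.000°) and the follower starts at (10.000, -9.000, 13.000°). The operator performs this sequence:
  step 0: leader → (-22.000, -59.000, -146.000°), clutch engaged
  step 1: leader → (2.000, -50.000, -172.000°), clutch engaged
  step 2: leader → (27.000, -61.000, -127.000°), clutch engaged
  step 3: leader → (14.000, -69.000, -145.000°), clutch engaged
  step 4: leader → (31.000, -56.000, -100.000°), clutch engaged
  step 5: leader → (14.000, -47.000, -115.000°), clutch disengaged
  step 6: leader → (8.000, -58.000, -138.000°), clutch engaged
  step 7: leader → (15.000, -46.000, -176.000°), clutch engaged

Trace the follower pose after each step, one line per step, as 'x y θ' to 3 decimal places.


step 0: Δleader=(-14.000, -12.000, -33.000°), engaged; cmd=(-8.000, -26.000, -17.500°) → follower=(2.000, -35.000, -4.500°)
step 1: Δleader=(24.000, 9.000, -26.000°), engaged; cmd=(11.000, 16.000, -14.000°) → follower=(13.000, -19.000, -18.500°)
step 2: Δleader=(25.000, -11.000, 45.000°), engaged; cmd=(11.500, -24.000, 21.500°) → follower=(24.500, -43.000, 3.000°)
step 3: Δleader=(-13.000, -8.000, -18.000°), engaged; cmd=(-7.500, -18.000, -10.000°) → follower=(17.000, -61.000, -7.000°)
step 4: Δleader=(17.000, 13.000, 45.000°), engaged; cmd=(7.500, 24.000, 21.500°) → follower=(24.500, -37.000, 14.500°)
step 5: Δleader=(-17.000, 9.000, -15.000°), disengaged; cmd=(0,0,0) → follower holds at (24.500, -37.000, 14.500°)
step 6: Δleader=(-6.000, -11.000, -23.000°), engaged; cmd=(-4.000, -24.000, -12.500°) → follower=(20.500, -61.000, 2.000°)
step 7: Δleader=(7.000, 12.000, -38.000°), engaged; cmd=(2.500, 22.000, -20.000°) → follower=(23.000, -39.000, -18.000°)

2.000 -35.000 -4.500
13.000 -19.000 -18.500
24.500 -43.000 3.000
17.000 -61.000 -7.000
24.500 -37.000 14.500
24.500 -37.000 14.500
20.500 -61.000 2.000
23.000 -39.000 -18.000


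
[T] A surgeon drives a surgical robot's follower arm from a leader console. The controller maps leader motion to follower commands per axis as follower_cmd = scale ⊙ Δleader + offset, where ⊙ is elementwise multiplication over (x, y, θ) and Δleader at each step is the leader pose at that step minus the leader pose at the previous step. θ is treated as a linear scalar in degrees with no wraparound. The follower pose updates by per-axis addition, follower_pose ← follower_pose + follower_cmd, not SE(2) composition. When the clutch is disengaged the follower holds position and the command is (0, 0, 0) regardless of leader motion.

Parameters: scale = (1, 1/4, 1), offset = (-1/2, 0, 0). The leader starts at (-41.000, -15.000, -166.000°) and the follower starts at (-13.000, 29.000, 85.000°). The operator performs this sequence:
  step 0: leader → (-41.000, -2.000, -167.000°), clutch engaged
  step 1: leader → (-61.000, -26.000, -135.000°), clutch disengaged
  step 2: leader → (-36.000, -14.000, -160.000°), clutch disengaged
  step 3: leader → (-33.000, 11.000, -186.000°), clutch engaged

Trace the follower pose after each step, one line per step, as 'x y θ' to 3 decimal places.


-13.500 32.250 84.000
-13.500 32.250 84.000
-13.500 32.250 84.000
-11.000 38.500 58.000

step 0: Δleader=(0.000, 13.000, -1.000°), engaged; cmd=(-0.500, 3.250, -1.000°) → follower=(-13.500, 32.250, 84.000°)
step 1: Δleader=(-20.000, -24.000, 32.000°), disengaged; cmd=(0,0,0) → follower holds at (-13.500, 32.250, 84.000°)
step 2: Δleader=(25.000, 12.000, -25.000°), disengaged; cmd=(0,0,0) → follower holds at (-13.500, 32.250, 84.000°)
step 3: Δleader=(3.000, 25.000, -26.000°), engaged; cmd=(2.500, 6.250, -26.000°) → follower=(-11.000, 38.500, 58.000°)


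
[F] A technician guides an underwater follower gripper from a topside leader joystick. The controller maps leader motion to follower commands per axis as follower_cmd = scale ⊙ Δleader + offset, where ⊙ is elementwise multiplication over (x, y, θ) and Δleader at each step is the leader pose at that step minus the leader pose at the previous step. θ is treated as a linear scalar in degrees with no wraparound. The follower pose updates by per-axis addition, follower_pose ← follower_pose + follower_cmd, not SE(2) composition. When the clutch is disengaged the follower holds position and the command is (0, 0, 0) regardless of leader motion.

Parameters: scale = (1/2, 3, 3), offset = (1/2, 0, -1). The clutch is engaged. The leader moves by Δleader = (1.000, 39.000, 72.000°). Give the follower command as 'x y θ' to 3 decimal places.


axis x: 1/2·1.000 + 1/2 = 1.000
axis y: 3·39.000 + 0 = 117.000
axis θ: 3·72.000 + -1 = 215.000

1.000 117.000 215.000


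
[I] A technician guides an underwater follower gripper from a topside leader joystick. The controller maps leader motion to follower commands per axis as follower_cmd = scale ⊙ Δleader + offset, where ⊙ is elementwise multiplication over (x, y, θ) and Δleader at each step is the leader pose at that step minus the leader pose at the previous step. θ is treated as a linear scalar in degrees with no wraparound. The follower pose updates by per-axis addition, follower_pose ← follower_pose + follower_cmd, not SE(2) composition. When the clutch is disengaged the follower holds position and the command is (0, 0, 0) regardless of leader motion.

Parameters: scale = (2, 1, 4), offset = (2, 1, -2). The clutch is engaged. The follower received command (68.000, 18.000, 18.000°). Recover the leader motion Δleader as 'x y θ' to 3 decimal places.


33.000 17.000 5.000

axis x: (68.000 − 2) / (2) = 33.000
axis y: (18.000 − 1) / (1) = 17.000
axis θ: (18.000 − -2) / (4) = 5.000


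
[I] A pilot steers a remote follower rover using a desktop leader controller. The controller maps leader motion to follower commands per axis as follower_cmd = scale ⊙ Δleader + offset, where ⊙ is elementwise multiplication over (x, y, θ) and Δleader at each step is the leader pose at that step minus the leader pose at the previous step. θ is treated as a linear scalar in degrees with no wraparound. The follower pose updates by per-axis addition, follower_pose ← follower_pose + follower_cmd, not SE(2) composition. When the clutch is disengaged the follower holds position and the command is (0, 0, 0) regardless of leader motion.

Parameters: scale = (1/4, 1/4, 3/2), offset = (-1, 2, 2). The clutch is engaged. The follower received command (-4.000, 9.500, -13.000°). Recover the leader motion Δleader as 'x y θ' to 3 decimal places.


axis x: (-4.000 − -1) / (1/4) = -12.000
axis y: (9.500 − 2) / (1/4) = 30.000
axis θ: (-13.000 − 2) / (3/2) = -10.000

-12.000 30.000 -10.000


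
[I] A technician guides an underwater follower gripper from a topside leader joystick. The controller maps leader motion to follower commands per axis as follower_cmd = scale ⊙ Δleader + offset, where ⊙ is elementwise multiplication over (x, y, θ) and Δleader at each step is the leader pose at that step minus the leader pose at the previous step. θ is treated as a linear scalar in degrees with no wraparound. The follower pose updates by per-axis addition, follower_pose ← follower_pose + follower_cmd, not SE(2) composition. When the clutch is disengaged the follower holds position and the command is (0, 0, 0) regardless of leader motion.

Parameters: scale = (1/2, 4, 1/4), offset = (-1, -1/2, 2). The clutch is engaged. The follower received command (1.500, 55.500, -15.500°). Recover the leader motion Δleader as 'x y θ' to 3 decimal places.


5.000 14.000 -70.000

axis x: (1.500 − -1) / (1/2) = 5.000
axis y: (55.500 − -1/2) / (4) = 14.000
axis θ: (-15.500 − 2) / (1/4) = -70.000


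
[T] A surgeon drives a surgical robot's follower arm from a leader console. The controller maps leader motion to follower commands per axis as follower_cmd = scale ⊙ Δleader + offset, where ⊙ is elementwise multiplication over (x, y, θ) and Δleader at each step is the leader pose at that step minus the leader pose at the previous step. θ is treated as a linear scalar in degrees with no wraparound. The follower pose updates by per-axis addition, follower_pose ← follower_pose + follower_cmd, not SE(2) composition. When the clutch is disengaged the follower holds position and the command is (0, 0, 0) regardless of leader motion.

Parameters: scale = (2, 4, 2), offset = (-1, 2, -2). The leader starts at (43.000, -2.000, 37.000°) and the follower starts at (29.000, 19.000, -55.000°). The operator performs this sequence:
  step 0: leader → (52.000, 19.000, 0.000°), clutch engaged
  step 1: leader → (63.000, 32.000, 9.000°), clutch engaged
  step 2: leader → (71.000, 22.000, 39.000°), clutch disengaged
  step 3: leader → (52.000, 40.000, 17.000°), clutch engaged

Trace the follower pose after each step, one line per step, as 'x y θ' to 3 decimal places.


step 0: Δleader=(9.000, 21.000, -37.000°), engaged; cmd=(17.000, 86.000, -76.000°) → follower=(46.000, 105.000, -131.000°)
step 1: Δleader=(11.000, 13.000, 9.000°), engaged; cmd=(21.000, 54.000, 16.000°) → follower=(67.000, 159.000, -115.000°)
step 2: Δleader=(8.000, -10.000, 30.000°), disengaged; cmd=(0,0,0) → follower holds at (67.000, 159.000, -115.000°)
step 3: Δleader=(-19.000, 18.000, -22.000°), engaged; cmd=(-39.000, 74.000, -46.000°) → follower=(28.000, 233.000, -161.000°)

46.000 105.000 -131.000
67.000 159.000 -115.000
67.000 159.000 -115.000
28.000 233.000 -161.000


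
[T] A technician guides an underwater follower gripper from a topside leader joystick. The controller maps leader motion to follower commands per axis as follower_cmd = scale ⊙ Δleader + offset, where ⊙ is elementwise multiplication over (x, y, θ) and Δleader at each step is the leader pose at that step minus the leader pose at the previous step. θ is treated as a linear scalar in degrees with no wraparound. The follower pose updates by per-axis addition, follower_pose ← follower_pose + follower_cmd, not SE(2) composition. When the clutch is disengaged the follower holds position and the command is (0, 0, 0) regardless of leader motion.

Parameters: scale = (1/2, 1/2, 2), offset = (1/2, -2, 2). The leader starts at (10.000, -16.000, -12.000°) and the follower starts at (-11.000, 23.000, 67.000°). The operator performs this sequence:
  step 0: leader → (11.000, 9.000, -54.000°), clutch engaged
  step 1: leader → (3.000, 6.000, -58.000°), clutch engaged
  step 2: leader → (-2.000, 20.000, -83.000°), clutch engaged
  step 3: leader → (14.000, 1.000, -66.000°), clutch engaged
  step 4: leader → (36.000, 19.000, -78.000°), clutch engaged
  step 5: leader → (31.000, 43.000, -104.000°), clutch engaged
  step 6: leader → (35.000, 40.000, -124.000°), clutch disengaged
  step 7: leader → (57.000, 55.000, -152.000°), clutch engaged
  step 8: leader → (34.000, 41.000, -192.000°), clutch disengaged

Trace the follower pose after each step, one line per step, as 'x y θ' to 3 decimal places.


step 0: Δleader=(1.000, 25.000, -42.000°), engaged; cmd=(1.000, 10.500, -82.000°) → follower=(-10.000, 33.500, -15.000°)
step 1: Δleader=(-8.000, -3.000, -4.000°), engaged; cmd=(-3.500, -3.500, -6.000°) → follower=(-13.500, 30.000, -21.000°)
step 2: Δleader=(-5.000, 14.000, -25.000°), engaged; cmd=(-2.000, 5.000, -48.000°) → follower=(-15.500, 35.000, -69.000°)
step 3: Δleader=(16.000, -19.000, 17.000°), engaged; cmd=(8.500, -11.500, 36.000°) → follower=(-7.000, 23.500, -33.000°)
step 4: Δleader=(22.000, 18.000, -12.000°), engaged; cmd=(11.500, 7.000, -22.000°) → follower=(4.500, 30.500, -55.000°)
step 5: Δleader=(-5.000, 24.000, -26.000°), engaged; cmd=(-2.000, 10.000, -50.000°) → follower=(2.500, 40.500, -105.000°)
step 6: Δleader=(4.000, -3.000, -20.000°), disengaged; cmd=(0,0,0) → follower holds at (2.500, 40.500, -105.000°)
step 7: Δleader=(22.000, 15.000, -28.000°), engaged; cmd=(11.500, 5.500, -54.000°) → follower=(14.000, 46.000, -159.000°)
step 8: Δleader=(-23.000, -14.000, -40.000°), disengaged; cmd=(0,0,0) → follower holds at (14.000, 46.000, -159.000°)

-10.000 33.500 -15.000
-13.500 30.000 -21.000
-15.500 35.000 -69.000
-7.000 23.500 -33.000
4.500 30.500 -55.000
2.500 40.500 -105.000
2.500 40.500 -105.000
14.000 46.000 -159.000
14.000 46.000 -159.000


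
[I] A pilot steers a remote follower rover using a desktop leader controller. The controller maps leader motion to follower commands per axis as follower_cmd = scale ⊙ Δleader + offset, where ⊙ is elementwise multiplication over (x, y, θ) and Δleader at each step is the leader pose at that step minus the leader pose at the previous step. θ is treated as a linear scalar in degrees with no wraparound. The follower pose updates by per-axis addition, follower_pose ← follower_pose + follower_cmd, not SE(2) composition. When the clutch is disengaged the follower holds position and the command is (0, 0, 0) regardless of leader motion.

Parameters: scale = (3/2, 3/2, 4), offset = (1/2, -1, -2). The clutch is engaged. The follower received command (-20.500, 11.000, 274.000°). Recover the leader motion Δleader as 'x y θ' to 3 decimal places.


axis x: (-20.500 − 1/2) / (3/2) = -14.000
axis y: (11.000 − -1) / (3/2) = 8.000
axis θ: (274.000 − -2) / (4) = 69.000

-14.000 8.000 69.000


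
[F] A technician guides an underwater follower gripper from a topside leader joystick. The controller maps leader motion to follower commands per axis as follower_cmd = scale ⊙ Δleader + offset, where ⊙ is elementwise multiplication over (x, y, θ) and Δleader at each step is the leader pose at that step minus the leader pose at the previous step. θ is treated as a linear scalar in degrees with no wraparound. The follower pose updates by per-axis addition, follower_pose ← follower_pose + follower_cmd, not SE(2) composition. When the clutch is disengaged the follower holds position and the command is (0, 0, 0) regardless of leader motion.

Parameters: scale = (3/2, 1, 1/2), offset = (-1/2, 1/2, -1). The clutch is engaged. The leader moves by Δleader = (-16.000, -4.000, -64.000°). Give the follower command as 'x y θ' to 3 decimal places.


axis x: 3/2·-16.000 + -1/2 = -24.500
axis y: 1·-4.000 + 1/2 = -3.500
axis θ: 1/2·-64.000 + -1 = -33.000

-24.500 -3.500 -33.000


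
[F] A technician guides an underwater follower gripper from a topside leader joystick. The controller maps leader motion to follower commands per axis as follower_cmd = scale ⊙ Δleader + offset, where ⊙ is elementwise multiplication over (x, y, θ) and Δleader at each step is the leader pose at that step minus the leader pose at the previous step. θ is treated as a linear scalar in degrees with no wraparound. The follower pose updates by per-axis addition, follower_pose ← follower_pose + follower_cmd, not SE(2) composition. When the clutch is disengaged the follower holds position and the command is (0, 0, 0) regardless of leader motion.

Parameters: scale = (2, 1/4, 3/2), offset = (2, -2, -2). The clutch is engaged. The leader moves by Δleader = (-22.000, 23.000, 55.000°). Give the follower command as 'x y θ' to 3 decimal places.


-42.000 3.750 80.500

axis x: 2·-22.000 + 2 = -42.000
axis y: 1/4·23.000 + -2 = 3.750
axis θ: 3/2·55.000 + -2 = 80.500


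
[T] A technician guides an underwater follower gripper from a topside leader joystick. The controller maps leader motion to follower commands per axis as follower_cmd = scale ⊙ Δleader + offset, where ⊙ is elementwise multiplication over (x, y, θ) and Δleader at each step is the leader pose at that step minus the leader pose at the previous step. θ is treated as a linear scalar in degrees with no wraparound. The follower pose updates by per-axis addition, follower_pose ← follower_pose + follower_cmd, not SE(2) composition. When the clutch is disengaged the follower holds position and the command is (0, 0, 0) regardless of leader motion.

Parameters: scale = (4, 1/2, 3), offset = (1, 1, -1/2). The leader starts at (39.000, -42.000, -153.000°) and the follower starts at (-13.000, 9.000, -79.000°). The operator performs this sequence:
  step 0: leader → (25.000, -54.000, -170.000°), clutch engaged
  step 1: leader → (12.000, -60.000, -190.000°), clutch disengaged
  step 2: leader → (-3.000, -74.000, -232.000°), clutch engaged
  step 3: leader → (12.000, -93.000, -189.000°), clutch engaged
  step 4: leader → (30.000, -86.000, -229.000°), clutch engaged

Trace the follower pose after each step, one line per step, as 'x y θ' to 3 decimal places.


step 0: Δleader=(-14.000, -12.000, -17.000°), engaged; cmd=(-55.000, -5.000, -51.500°) → follower=(-68.000, 4.000, -130.500°)
step 1: Δleader=(-13.000, -6.000, -20.000°), disengaged; cmd=(0,0,0) → follower holds at (-68.000, 4.000, -130.500°)
step 2: Δleader=(-15.000, -14.000, -42.000°), engaged; cmd=(-59.000, -6.000, -126.500°) → follower=(-127.000, -2.000, -257.000°)
step 3: Δleader=(15.000, -19.000, 43.000°), engaged; cmd=(61.000, -8.500, 128.500°) → follower=(-66.000, -10.500, -128.500°)
step 4: Δleader=(18.000, 7.000, -40.000°), engaged; cmd=(73.000, 4.500, -120.500°) → follower=(7.000, -6.000, -249.000°)

-68.000 4.000 -130.500
-68.000 4.000 -130.500
-127.000 -2.000 -257.000
-66.000 -10.500 -128.500
7.000 -6.000 -249.000


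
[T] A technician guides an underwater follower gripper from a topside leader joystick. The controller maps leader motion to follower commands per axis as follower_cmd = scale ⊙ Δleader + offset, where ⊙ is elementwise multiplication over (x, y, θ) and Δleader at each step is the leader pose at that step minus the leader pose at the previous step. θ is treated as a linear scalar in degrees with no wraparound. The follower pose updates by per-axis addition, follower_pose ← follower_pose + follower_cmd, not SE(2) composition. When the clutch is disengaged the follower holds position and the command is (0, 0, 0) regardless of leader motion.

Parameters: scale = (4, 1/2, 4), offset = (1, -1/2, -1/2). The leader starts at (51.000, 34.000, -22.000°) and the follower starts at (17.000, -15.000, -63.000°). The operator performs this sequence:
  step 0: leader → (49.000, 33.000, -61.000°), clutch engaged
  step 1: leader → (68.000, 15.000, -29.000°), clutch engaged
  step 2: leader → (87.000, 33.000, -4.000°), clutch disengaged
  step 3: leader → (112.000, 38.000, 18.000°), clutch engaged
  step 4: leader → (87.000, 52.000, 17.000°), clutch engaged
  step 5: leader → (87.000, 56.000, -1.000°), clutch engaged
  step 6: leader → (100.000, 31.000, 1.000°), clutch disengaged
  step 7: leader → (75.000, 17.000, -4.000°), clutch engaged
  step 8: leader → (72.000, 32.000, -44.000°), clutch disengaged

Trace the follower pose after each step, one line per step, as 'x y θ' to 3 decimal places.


step 0: Δleader=(-2.000, -1.000, -39.000°), engaged; cmd=(-7.000, -1.000, -156.500°) → follower=(10.000, -16.000, -219.500°)
step 1: Δleader=(19.000, -18.000, 32.000°), engaged; cmd=(77.000, -9.500, 127.500°) → follower=(87.000, -25.500, -92.000°)
step 2: Δleader=(19.000, 18.000, 25.000°), disengaged; cmd=(0,0,0) → follower holds at (87.000, -25.500, -92.000°)
step 3: Δleader=(25.000, 5.000, 22.000°), engaged; cmd=(101.000, 2.000, 87.500°) → follower=(188.000, -23.500, -4.500°)
step 4: Δleader=(-25.000, 14.000, -1.000°), engaged; cmd=(-99.000, 6.500, -4.500°) → follower=(89.000, -17.000, -9.000°)
step 5: Δleader=(0.000, 4.000, -18.000°), engaged; cmd=(1.000, 1.500, -72.500°) → follower=(90.000, -15.500, -81.500°)
step 6: Δleader=(13.000, -25.000, 2.000°), disengaged; cmd=(0,0,0) → follower holds at (90.000, -15.500, -81.500°)
step 7: Δleader=(-25.000, -14.000, -5.000°), engaged; cmd=(-99.000, -7.500, -20.500°) → follower=(-9.000, -23.000, -102.000°)
step 8: Δleader=(-3.000, 15.000, -40.000°), disengaged; cmd=(0,0,0) → follower holds at (-9.000, -23.000, -102.000°)

10.000 -16.000 -219.500
87.000 -25.500 -92.000
87.000 -25.500 -92.000
188.000 -23.500 -4.500
89.000 -17.000 -9.000
90.000 -15.500 -81.500
90.000 -15.500 -81.500
-9.000 -23.000 -102.000
-9.000 -23.000 -102.000


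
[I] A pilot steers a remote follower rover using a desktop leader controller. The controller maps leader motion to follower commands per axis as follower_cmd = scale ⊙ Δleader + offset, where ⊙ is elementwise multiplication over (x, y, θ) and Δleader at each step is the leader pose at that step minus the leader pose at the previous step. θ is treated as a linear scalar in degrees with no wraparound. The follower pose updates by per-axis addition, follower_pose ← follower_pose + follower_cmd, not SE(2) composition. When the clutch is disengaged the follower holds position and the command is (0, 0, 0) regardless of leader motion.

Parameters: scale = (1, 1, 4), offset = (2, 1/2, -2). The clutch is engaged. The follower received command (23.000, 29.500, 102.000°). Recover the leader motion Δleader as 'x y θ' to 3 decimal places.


axis x: (23.000 − 2) / (1) = 21.000
axis y: (29.500 − 1/2) / (1) = 29.000
axis θ: (102.000 − -2) / (4) = 26.000

21.000 29.000 26.000


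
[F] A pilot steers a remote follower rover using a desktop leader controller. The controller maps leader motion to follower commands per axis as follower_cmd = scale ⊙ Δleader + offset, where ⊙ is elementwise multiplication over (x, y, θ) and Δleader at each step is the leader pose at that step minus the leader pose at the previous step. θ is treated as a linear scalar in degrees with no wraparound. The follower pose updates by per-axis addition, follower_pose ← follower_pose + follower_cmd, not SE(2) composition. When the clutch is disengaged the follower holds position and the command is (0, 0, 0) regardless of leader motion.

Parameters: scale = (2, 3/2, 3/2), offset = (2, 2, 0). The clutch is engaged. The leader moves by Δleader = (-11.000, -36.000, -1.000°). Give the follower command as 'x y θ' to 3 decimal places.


axis x: 2·-11.000 + 2 = -20.000
axis y: 3/2·-36.000 + 2 = -52.000
axis θ: 3/2·-1.000 + 0 = -1.500

-20.000 -52.000 -1.500


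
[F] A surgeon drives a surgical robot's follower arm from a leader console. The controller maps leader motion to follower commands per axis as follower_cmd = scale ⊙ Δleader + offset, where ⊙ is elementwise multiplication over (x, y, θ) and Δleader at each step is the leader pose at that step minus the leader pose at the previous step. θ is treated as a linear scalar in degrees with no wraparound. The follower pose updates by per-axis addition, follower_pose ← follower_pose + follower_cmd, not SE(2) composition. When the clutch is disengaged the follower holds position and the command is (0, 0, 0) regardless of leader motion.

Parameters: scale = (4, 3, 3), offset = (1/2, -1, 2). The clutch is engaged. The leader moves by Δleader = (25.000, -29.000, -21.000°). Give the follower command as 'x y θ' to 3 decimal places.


100.500 -88.000 -61.000

axis x: 4·25.000 + 1/2 = 100.500
axis y: 3·-29.000 + -1 = -88.000
axis θ: 3·-21.000 + 2 = -61.000


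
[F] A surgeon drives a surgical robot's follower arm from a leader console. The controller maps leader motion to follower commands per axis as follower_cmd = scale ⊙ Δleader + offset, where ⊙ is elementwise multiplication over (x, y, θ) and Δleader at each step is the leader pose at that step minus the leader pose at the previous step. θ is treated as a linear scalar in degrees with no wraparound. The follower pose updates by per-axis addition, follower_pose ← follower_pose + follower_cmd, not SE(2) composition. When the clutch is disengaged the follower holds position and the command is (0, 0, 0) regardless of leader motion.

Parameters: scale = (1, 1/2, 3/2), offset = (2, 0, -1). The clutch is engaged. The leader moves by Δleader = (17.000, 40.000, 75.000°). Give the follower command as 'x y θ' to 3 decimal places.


19.000 20.000 111.500

axis x: 1·17.000 + 2 = 19.000
axis y: 1/2·40.000 + 0 = 20.000
axis θ: 3/2·75.000 + -1 = 111.500


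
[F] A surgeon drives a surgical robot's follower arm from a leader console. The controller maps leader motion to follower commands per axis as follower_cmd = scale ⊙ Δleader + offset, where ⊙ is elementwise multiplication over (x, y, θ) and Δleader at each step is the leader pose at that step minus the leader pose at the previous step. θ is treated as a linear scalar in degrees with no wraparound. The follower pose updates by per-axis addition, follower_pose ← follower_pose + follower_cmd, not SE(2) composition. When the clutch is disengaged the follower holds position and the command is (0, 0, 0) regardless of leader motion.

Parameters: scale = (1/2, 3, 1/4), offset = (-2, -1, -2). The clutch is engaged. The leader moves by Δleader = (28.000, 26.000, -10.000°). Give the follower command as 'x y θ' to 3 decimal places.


axis x: 1/2·28.000 + -2 = 12.000
axis y: 3·26.000 + -1 = 77.000
axis θ: 1/4·-10.000 + -2 = -4.500

12.000 77.000 -4.500


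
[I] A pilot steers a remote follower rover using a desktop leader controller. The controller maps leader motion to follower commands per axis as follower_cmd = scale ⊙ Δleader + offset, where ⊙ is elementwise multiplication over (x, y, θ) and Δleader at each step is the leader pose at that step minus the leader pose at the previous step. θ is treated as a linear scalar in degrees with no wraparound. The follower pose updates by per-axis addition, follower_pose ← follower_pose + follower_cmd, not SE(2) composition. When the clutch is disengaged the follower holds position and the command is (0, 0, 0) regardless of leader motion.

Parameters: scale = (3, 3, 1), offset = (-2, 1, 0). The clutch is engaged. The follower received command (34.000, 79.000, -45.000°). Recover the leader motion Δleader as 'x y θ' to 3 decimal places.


axis x: (34.000 − -2) / (3) = 12.000
axis y: (79.000 − 1) / (3) = 26.000
axis θ: (-45.000 − 0) / (1) = -45.000

12.000 26.000 -45.000


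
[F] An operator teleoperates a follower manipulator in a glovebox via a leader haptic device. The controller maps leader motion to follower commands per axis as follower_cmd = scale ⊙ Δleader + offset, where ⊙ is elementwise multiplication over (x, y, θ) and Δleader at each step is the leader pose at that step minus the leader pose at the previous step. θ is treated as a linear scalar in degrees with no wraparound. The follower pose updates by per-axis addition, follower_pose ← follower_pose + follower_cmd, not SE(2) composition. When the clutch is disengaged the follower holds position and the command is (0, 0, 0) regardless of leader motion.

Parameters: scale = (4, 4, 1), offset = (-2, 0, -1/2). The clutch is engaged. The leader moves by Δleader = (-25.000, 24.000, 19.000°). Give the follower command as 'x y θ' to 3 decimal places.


-102.000 96.000 18.500

axis x: 4·-25.000 + -2 = -102.000
axis y: 4·24.000 + 0 = 96.000
axis θ: 1·19.000 + -1/2 = 18.500


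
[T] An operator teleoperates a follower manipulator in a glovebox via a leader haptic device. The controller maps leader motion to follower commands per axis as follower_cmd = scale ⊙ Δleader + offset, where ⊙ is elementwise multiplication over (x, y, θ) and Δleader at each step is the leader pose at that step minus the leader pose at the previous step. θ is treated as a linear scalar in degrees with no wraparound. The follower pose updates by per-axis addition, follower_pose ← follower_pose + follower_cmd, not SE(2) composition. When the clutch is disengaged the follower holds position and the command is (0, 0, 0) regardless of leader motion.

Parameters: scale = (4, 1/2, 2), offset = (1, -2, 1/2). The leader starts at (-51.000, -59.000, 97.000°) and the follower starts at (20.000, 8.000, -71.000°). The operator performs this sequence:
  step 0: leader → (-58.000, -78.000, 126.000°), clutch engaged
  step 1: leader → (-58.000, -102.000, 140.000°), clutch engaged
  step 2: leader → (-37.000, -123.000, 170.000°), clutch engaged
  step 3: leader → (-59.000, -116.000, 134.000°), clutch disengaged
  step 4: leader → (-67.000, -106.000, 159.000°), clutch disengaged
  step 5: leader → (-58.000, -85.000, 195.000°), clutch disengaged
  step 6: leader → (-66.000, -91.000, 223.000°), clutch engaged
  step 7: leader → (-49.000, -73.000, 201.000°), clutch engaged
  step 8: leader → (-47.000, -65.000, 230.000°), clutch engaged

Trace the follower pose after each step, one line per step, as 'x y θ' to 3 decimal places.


step 0: Δleader=(-7.000, -19.000, 29.000°), engaged; cmd=(-27.000, -11.500, 58.500°) → follower=(-7.000, -3.500, -12.500°)
step 1: Δleader=(0.000, -24.000, 14.000°), engaged; cmd=(1.000, -14.000, 28.500°) → follower=(-6.000, -17.500, 16.000°)
step 2: Δleader=(21.000, -21.000, 30.000°), engaged; cmd=(85.000, -12.500, 60.500°) → follower=(79.000, -30.000, 76.500°)
step 3: Δleader=(-22.000, 7.000, -36.000°), disengaged; cmd=(0,0,0) → follower holds at (79.000, -30.000, 76.500°)
step 4: Δleader=(-8.000, 10.000, 25.000°), disengaged; cmd=(0,0,0) → follower holds at (79.000, -30.000, 76.500°)
step 5: Δleader=(9.000, 21.000, 36.000°), disengaged; cmd=(0,0,0) → follower holds at (79.000, -30.000, 76.500°)
step 6: Δleader=(-8.000, -6.000, 28.000°), engaged; cmd=(-31.000, -5.000, 56.500°) → follower=(48.000, -35.000, 133.000°)
step 7: Δleader=(17.000, 18.000, -22.000°), engaged; cmd=(69.000, 7.000, -43.500°) → follower=(117.000, -28.000, 89.500°)
step 8: Δleader=(2.000, 8.000, 29.000°), engaged; cmd=(9.000, 2.000, 58.500°) → follower=(126.000, -26.000, 148.000°)

-7.000 -3.500 -12.500
-6.000 -17.500 16.000
79.000 -30.000 76.500
79.000 -30.000 76.500
79.000 -30.000 76.500
79.000 -30.000 76.500
48.000 -35.000 133.000
117.000 -28.000 89.500
126.000 -26.000 148.000


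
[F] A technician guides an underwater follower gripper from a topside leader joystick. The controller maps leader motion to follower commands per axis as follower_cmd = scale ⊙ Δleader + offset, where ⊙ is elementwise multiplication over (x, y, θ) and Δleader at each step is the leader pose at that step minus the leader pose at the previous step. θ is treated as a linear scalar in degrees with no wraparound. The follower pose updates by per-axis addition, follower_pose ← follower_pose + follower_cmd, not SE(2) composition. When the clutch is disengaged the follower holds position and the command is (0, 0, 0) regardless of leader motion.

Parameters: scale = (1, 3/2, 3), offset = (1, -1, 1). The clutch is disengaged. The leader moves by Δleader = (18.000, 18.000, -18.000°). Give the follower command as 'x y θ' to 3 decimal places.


0.000 0.000 0.000

clutch disengaged → follower holds; cmd = (0, 0, 0)


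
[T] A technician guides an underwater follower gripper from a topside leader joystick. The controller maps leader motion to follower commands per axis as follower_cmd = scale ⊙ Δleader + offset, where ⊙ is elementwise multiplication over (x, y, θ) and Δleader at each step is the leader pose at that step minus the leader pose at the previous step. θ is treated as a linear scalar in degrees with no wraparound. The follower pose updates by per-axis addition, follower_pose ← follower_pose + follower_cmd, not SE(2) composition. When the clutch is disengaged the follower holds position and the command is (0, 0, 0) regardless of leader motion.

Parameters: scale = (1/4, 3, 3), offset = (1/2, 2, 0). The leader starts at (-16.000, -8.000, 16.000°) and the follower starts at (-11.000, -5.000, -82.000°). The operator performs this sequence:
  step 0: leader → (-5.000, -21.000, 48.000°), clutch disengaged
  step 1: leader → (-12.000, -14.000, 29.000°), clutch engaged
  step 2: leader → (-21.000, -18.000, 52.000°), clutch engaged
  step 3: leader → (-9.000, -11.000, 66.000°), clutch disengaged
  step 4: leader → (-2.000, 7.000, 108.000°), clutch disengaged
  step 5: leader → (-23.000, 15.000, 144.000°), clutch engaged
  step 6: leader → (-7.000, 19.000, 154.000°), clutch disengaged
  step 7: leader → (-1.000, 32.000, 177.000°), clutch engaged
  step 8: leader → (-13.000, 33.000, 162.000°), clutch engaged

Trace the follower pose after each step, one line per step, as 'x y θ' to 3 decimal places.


-11.000 -5.000 -82.000
-12.250 18.000 -139.000
-14.000 8.000 -70.000
-14.000 8.000 -70.000
-14.000 8.000 -70.000
-18.750 34.000 38.000
-18.750 34.000 38.000
-16.750 75.000 107.000
-19.250 80.000 62.000

step 0: Δleader=(11.000, -13.000, 32.000°), disengaged; cmd=(0,0,0) → follower holds at (-11.000, -5.000, -82.000°)
step 1: Δleader=(-7.000, 7.000, -19.000°), engaged; cmd=(-1.250, 23.000, -57.000°) → follower=(-12.250, 18.000, -139.000°)
step 2: Δleader=(-9.000, -4.000, 23.000°), engaged; cmd=(-1.750, -10.000, 69.000°) → follower=(-14.000, 8.000, -70.000°)
step 3: Δleader=(12.000, 7.000, 14.000°), disengaged; cmd=(0,0,0) → follower holds at (-14.000, 8.000, -70.000°)
step 4: Δleader=(7.000, 18.000, 42.000°), disengaged; cmd=(0,0,0) → follower holds at (-14.000, 8.000, -70.000°)
step 5: Δleader=(-21.000, 8.000, 36.000°), engaged; cmd=(-4.750, 26.000, 108.000°) → follower=(-18.750, 34.000, 38.000°)
step 6: Δleader=(16.000, 4.000, 10.000°), disengaged; cmd=(0,0,0) → follower holds at (-18.750, 34.000, 38.000°)
step 7: Δleader=(6.000, 13.000, 23.000°), engaged; cmd=(2.000, 41.000, 69.000°) → follower=(-16.750, 75.000, 107.000°)
step 8: Δleader=(-12.000, 1.000, -15.000°), engaged; cmd=(-2.500, 5.000, -45.000°) → follower=(-19.250, 80.000, 62.000°)
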